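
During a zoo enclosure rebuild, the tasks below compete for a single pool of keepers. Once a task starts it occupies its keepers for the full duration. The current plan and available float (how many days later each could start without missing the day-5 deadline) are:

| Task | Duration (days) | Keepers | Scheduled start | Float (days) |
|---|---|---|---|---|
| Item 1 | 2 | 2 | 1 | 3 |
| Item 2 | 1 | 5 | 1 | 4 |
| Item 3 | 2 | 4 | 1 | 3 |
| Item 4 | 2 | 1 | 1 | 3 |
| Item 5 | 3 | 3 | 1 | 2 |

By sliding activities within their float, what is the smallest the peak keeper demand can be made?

7

Early-start (Item 1@1, Item 2@1, Item 3@1, Item 4@1, Item 5@1) gives peak 15: d1:15  d2:10  d3:3  d4:0  d5:0.
Shift Item 3→2, Item 4→4, Item 5→3.
Schedule Item 1@1, Item 2@1, Item 3@2, Item 4@4, Item 5@3: d1:7  d2:6  d3:7  d4:4  d5:4 — peak 7.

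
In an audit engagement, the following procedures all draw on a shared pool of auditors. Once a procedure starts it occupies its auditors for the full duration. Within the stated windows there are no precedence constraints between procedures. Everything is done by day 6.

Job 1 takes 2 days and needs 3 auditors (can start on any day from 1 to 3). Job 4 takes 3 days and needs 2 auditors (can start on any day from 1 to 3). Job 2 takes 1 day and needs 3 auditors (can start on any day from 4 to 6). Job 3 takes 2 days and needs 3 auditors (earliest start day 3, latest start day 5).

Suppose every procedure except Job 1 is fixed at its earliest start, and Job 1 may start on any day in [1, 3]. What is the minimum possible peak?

Job 1@1: d1:5  d2:5  d3:5  d4:6  d5:0  d6:0 → peak 6
Job 1@2: d1:2  d2:5  d3:8  d4:6  d5:0  d6:0 → peak 8
Job 1@3: d1:2  d2:2  d3:8  d4:9  d5:0  d6:0 → peak 9
Best is Job 1@1, peak 6.

6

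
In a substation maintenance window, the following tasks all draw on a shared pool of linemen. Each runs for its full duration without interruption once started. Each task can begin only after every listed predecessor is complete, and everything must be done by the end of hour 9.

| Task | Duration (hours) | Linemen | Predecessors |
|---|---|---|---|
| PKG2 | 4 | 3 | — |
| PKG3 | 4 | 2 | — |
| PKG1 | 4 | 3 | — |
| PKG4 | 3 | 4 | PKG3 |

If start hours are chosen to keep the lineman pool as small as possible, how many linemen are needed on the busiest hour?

7

Early-start (PKG2@1, PKG3@1, PKG1@1, PKG4@5) gives peak 8: h1:8  h2:8  h3:8  h4:8  h5:4  h6:4  h7:4  h8:0  h9:0.
Shift PKG1→5.
Schedule PKG2@1, PKG3@1, PKG1@5, PKG4@5: h1:5  h2:5  h3:5  h4:5  h5:7  h6:7  h7:7  h8:3  h9:0 — peak 7.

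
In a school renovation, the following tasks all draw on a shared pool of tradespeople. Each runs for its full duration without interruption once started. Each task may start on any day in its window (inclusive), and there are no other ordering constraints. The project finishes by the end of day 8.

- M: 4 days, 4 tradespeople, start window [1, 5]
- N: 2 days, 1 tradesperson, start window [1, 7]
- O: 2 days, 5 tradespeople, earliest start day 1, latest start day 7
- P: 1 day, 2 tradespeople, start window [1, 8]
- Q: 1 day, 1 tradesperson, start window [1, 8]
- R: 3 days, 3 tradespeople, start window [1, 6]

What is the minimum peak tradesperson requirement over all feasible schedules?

Early-start (M@1, N@1, O@1, P@1, Q@1, R@1) gives peak 16: d1:16  d2:13  d3:7  d4:4  d5:0  d6:0  d7:0  d8:0.
Shift O→6, Q→2, R→3.
Schedule M@1, N@1, O@6, P@1, Q@2, R@3: d1:7  d2:6  d3:7  d4:7  d5:3  d6:5  d7:5  d8:0 — peak 7.

7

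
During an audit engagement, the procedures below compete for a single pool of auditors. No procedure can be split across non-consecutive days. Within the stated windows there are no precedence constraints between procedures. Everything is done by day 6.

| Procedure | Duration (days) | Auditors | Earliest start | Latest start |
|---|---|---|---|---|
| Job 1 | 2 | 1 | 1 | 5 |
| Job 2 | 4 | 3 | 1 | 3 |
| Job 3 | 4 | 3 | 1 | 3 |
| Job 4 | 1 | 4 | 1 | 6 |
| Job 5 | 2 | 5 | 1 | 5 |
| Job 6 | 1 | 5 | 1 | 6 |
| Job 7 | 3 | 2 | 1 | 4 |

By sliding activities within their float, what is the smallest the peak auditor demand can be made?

Early-start (Job 1@1, Job 2@1, Job 3@1, Job 4@1, Job 5@1, Job 6@1, Job 7@1) gives peak 23: d1:23  d2:14  d3:8  d4:6  d5:0  d6:0.
Shift Job 3→2, Job 4→6, Job 5→5, Job 7→2.
Schedule Job 1@1, Job 2@1, Job 3@2, Job 4@6, Job 5@5, Job 6@1, Job 7@2: d1:9  d2:9  d3:8  d4:8  d5:8  d6:9 — peak 9.
Total auditor-days = 51 over 6 days ⇒ peak ≥ ⌈51/6⌉ = 9, so 9 is optimal.

9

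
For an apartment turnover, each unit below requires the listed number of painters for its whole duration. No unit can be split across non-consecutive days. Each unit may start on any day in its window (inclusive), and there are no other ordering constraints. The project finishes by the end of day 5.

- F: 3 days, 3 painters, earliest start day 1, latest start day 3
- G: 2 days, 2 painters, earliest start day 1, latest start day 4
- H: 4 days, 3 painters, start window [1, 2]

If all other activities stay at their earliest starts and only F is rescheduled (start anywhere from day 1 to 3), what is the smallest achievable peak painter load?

6

F@1: d1:8  d2:8  d3:6  d4:3  d5:0 → peak 8
F@2: d1:5  d2:8  d3:6  d4:6  d5:0 → peak 8
F@3: d1:5  d2:5  d3:6  d4:6  d5:3 → peak 6
Best is F@3, peak 6.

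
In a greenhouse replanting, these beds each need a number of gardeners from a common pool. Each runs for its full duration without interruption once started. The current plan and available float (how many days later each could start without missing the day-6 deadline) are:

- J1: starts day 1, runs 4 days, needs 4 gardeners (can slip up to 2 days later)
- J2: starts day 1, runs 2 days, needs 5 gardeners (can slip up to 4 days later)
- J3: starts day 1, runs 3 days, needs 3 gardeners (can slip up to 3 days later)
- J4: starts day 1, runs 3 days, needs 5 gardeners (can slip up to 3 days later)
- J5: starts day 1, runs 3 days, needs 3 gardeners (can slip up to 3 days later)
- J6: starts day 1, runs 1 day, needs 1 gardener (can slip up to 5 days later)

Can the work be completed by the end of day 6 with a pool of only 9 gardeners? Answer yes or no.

Total gardener-days = 60; over 6 days the average is 60/6 > 9, so some day must exceed 9.

no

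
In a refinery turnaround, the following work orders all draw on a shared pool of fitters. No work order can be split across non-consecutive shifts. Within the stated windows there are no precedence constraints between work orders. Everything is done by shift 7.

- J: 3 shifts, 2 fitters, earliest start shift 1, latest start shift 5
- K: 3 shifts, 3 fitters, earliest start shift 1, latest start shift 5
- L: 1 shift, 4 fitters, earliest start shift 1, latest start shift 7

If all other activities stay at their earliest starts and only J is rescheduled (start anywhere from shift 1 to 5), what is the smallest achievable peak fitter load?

7

J@1: s1:9  s2:5  s3:5  s4:0  s5:0  s6:0  s7:0 → peak 9
J@2: s1:7  s2:5  s3:5  s4:2  s5:0  s6:0  s7:0 → peak 7
J@3: s1:7  s2:3  s3:5  s4:2  s5:2  s6:0  s7:0 → peak 7
J@4: s1:7  s2:3  s3:3  s4:2  s5:2  s6:2  s7:0 → peak 7
J@5: s1:7  s2:3  s3:3  s4:0  s5:2  s6:2  s7:2 → peak 7
Best is J@2, peak 7.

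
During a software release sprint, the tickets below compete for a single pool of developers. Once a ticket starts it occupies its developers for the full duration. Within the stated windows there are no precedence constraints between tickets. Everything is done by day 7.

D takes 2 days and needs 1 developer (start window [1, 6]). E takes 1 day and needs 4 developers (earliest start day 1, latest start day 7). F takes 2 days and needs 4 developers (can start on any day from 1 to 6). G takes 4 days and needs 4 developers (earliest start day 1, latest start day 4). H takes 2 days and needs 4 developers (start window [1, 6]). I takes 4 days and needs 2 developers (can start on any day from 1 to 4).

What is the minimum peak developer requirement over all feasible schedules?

Early-start (D@1, E@1, F@1, G@1, H@1, I@1) gives peak 19: d1:19  d2:15  d3:6  d4:6  d5:0  d6:0  d7:0.
Shift F→2, G→4, H→5.
Schedule D@1, E@1, F@2, G@4, H@5, I@1: d1:7  d2:7  d3:6  d4:6  d5:8  d6:8  d7:4 — peak 8.

8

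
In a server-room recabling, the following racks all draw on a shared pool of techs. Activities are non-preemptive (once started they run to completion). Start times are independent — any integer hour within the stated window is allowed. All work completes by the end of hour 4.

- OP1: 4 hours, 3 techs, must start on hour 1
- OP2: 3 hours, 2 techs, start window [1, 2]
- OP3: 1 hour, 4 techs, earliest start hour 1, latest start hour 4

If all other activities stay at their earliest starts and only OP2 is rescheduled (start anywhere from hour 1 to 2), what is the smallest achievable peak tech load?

7

OP2@1: h1:9  h2:5  h3:5  h4:3 → peak 9
OP2@2: h1:7  h2:5  h3:5  h4:5 → peak 7
Best is OP2@2, peak 7.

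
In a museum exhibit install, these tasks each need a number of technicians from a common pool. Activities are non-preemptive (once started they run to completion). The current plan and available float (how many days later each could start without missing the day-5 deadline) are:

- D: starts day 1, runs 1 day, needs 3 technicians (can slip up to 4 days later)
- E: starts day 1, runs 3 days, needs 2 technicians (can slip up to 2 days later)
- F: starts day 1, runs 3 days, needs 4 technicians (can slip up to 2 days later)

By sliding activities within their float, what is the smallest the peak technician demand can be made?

Early-start (D@1, E@1, F@1) gives peak 9: d1:9  d2:6  d3:6  d4:0  d5:0.
Shift F→2.
Schedule D@1, E@1, F@2: d1:5  d2:6  d3:6  d4:4  d5:0 — peak 6.

6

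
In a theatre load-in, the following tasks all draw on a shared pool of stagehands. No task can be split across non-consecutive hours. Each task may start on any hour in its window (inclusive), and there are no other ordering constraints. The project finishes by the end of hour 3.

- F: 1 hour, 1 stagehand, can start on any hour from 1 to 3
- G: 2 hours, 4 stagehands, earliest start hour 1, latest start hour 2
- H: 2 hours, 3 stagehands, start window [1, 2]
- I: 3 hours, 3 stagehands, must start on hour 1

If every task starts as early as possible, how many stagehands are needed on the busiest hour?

11

Early-start schedule: F@1, G@1, H@1, I@1.
Load per hour: hour 1: 11, hour 2: 10, hour 3: 3.
Peak is 11.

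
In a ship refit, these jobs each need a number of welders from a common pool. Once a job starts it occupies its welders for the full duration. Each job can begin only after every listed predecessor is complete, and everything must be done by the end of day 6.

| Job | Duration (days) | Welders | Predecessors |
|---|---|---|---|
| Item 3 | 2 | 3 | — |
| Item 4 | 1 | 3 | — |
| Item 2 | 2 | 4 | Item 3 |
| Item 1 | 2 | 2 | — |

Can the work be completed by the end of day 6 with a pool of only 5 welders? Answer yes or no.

Schedule Item 3@1, Item 4@3, Item 2@4, Item 1@1: d1:5  d2:5  d3:3  d4:4  d5:4  d6:0 — peak 5 ≤ 5.

yes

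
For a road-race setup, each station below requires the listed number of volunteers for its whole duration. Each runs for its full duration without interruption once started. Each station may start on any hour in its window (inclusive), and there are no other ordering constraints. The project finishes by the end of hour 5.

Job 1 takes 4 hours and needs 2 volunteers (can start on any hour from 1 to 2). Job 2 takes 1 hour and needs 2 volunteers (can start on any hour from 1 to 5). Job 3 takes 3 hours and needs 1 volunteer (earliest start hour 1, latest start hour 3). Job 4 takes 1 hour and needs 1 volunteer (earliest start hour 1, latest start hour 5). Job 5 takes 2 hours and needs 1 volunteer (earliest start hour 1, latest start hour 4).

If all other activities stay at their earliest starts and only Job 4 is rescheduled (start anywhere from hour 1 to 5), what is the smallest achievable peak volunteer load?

Job 4@1: h1:7  h2:4  h3:3  h4:2  h5:0 → peak 7
Job 4@2: h1:6  h2:5  h3:3  h4:2  h5:0 → peak 6
Job 4@3: h1:6  h2:4  h3:4  h4:2  h5:0 → peak 6
Job 4@4: h1:6  h2:4  h3:3  h4:3  h5:0 → peak 6
Job 4@5: h1:6  h2:4  h3:3  h4:2  h5:1 → peak 6
Best is Job 4@2, peak 6.

6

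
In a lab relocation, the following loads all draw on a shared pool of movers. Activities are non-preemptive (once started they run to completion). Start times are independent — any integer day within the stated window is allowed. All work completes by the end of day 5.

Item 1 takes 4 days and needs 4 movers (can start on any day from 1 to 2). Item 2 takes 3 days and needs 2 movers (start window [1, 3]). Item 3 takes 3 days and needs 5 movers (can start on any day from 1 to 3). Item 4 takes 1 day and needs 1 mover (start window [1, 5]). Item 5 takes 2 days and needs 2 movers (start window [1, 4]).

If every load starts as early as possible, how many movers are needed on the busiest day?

Early-start schedule: Item 1@1, Item 2@1, Item 3@1, Item 4@1, Item 5@1.
Load per day: day 1: 14, day 2: 13, day 3: 11, day 4: 4, day 5: 0.
Peak is 14.

14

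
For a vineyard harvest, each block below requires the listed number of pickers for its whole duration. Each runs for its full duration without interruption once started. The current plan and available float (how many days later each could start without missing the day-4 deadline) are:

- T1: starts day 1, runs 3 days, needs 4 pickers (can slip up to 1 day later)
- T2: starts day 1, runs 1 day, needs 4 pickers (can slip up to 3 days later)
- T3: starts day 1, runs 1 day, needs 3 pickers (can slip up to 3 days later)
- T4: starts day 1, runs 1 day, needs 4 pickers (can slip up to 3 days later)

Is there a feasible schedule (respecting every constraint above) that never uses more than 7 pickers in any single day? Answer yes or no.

no

The minimum achievable peak is 8; 7 < 8, so no feasible schedule stays within the cap.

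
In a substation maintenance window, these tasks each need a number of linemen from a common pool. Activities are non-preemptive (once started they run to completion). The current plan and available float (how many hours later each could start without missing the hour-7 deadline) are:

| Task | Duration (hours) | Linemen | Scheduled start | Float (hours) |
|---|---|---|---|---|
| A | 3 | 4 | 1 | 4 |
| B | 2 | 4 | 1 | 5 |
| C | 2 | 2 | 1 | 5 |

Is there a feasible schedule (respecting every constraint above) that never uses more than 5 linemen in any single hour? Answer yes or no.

yes

Schedule A@1, B@4, C@6: h1:4  h2:4  h3:4  h4:4  h5:4  h6:2  h7:2 — peak 4 ≤ 5.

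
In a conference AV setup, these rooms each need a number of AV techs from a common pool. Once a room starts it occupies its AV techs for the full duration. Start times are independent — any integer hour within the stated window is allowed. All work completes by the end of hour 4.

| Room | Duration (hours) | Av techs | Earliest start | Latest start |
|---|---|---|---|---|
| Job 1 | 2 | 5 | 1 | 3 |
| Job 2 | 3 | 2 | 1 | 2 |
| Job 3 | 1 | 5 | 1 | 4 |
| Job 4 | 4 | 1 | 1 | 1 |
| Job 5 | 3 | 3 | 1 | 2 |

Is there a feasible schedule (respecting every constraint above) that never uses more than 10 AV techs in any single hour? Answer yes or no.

no

The minimum achievable peak is 11; 10 < 11, so no feasible schedule stays within the cap.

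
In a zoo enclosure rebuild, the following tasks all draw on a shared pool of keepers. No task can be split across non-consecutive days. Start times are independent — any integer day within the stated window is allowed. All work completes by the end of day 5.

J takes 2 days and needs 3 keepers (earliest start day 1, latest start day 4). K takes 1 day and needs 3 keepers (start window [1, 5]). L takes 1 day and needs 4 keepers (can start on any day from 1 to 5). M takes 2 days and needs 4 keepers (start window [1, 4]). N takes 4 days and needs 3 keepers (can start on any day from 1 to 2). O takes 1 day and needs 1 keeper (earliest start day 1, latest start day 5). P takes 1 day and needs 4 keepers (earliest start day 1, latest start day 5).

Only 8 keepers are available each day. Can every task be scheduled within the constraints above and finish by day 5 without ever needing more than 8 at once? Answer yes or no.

The minimum achievable peak is 9; 8 < 9, so no feasible schedule stays within the cap.

no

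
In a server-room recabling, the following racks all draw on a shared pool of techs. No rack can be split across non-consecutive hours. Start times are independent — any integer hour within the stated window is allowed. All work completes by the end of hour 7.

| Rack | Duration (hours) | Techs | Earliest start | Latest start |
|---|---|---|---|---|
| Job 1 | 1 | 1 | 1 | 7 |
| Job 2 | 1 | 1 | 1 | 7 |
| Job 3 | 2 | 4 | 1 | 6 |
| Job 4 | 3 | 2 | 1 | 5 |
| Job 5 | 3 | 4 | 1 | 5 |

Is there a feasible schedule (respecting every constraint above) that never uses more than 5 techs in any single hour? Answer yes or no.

The minimum achievable peak is 6; 5 < 6, so no feasible schedule stays within the cap.

no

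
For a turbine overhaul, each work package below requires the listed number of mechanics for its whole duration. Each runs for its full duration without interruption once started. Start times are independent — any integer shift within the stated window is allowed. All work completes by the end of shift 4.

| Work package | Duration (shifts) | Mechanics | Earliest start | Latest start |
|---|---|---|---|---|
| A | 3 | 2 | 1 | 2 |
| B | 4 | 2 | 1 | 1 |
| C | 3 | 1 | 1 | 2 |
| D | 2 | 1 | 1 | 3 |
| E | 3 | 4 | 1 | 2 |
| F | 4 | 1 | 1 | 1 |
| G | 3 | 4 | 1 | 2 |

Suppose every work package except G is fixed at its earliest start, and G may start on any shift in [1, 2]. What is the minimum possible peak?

G@1: s1:15  s2:15  s3:14  s4:3 → peak 15
G@2: s1:11  s2:15  s3:14  s4:7 → peak 15
Best is G@1, peak 15.

15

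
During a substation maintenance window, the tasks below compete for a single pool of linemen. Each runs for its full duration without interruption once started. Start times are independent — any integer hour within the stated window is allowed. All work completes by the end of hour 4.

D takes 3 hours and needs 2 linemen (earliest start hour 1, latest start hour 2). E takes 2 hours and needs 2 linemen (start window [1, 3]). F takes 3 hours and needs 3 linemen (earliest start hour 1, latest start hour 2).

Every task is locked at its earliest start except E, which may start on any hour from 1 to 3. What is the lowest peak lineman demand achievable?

7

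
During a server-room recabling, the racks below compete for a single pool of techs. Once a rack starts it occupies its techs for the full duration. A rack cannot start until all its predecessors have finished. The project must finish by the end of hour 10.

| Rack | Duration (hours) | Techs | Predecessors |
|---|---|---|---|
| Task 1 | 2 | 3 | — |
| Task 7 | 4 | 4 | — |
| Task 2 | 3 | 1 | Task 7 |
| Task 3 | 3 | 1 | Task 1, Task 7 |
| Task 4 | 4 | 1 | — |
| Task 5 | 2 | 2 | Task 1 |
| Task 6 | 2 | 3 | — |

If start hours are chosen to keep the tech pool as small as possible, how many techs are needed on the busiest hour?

5

Early-start (Task 1@1, Task 7@1, Task 2@5, Task 3@5, Task 4@1, Task 5@3, Task 6@1) gives peak 11: h1:11  h2:11  h3:7  h4:7  h5:2  h6:2  h7:2  h8:0  h9:0  h10:0.
Shift Task 7→3, Task 2→7, Task 3→7, Task 5→7, Task 6→9.
Schedule Task 1@1, Task 7@3, Task 2@7, Task 3@7, Task 4@1, Task 5@7, Task 6@9: h1:4  h2:4  h3:5  h4:5  h5:4  h6:4  h7:4  h8:4  h9:5  h10:3 — peak 5.
Total tech-hours = 42 over 10 hours ⇒ peak ≥ ⌈42/10⌉ = 5, so 5 is optimal.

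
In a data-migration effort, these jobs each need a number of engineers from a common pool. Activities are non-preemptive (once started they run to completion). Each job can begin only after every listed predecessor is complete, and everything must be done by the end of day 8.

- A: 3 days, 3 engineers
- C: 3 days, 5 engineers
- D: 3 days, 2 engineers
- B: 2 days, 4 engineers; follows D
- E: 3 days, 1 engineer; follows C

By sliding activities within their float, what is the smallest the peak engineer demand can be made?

Early-start (A@1, C@1, D@1, B@4, E@4) gives peak 10: d1:10  d2:10  d3:10  d4:5  d5:5  d6:1  d7:0  d8:0.
Shift A→4, D→4, B→7.
Schedule A@4, C@1, D@4, B@7, E@4: d1:5  d2:5  d3:5  d4:6  d5:6  d6:6  d7:4  d8:4 — peak 6.
Total engineer-days = 41 over 8 days ⇒ peak ≥ ⌈41/8⌉ = 6, so 6 is optimal.

6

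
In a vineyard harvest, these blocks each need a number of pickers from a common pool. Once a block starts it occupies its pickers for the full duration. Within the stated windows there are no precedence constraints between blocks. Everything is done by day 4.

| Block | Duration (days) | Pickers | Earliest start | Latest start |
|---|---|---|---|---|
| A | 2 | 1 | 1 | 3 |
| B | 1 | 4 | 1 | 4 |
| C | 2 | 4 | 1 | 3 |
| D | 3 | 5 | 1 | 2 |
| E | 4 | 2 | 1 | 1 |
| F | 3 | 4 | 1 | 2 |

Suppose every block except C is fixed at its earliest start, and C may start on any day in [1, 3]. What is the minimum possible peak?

16

C@1: d1:20  d2:16  d3:11  d4:2 → peak 20
C@2: d1:16  d2:16  d3:15  d4:2 → peak 16
C@3: d1:16  d2:12  d3:15  d4:6 → peak 16
Best is C@2, peak 16.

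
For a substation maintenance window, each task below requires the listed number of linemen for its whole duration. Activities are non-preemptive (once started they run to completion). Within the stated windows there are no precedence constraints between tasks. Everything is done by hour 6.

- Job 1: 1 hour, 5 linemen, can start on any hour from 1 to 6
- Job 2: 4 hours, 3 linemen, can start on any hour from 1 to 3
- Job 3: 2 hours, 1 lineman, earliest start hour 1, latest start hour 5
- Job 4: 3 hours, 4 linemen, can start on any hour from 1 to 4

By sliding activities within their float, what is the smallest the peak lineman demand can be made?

7

Early-start (Job 1@1, Job 2@1, Job 3@1, Job 4@1) gives peak 13: h1:13  h2:8  h3:7  h4:3  h5:0  h6:0.
Shift Job 2→2, Job 4→3.
Schedule Job 1@1, Job 2@2, Job 3@1, Job 4@3: h1:6  h2:4  h3:7  h4:7  h5:7  h6:0 — peak 7.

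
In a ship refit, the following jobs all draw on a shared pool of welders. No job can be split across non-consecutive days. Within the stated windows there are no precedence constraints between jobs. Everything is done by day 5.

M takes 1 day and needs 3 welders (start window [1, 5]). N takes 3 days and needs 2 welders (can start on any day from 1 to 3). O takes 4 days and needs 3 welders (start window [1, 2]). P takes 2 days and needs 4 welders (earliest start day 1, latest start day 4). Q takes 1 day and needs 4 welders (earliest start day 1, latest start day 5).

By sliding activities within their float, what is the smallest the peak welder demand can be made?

8

Early-start (M@1, N@1, O@1, P@1, Q@1) gives peak 16: d1:16  d2:9  d3:5  d4:3  d5:0.
Shift P→4, Q→5.
Schedule M@1, N@1, O@1, P@4, Q@5: d1:8  d2:5  d3:5  d4:7  d5:8 — peak 8.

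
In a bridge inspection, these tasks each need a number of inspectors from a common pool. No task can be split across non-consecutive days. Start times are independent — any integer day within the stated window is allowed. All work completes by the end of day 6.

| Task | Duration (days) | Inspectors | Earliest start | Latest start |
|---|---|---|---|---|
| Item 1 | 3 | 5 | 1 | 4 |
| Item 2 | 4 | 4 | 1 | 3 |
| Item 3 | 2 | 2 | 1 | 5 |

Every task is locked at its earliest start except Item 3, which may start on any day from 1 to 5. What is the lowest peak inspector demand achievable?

9

Item 3@1: d1:11  d2:11  d3:9  d4:4  d5:0  d6:0 → peak 11
Item 3@2: d1:9  d2:11  d3:11  d4:4  d5:0  d6:0 → peak 11
Item 3@3: d1:9  d2:9  d3:11  d4:6  d5:0  d6:0 → peak 11
Item 3@4: d1:9  d2:9  d3:9  d4:6  d5:2  d6:0 → peak 9
Item 3@5: d1:9  d2:9  d3:9  d4:4  d5:2  d6:2 → peak 9
Best is Item 3@4, peak 9.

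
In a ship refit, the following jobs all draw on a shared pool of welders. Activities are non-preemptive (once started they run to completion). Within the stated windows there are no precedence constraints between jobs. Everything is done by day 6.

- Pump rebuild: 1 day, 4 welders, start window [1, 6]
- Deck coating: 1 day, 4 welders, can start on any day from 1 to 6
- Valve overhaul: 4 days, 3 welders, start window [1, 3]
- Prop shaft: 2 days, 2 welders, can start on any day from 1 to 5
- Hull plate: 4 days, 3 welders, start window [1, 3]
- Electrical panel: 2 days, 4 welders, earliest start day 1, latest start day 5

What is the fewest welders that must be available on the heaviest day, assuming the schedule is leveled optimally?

8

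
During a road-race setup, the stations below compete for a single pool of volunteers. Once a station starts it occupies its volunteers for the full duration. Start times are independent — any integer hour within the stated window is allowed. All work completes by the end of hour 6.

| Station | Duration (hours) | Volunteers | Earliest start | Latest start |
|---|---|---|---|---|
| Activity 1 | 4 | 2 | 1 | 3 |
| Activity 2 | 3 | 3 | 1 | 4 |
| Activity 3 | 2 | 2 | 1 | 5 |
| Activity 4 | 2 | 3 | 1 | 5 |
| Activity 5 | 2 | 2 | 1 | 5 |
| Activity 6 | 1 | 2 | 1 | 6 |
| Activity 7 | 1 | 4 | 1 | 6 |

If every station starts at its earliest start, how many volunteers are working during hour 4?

2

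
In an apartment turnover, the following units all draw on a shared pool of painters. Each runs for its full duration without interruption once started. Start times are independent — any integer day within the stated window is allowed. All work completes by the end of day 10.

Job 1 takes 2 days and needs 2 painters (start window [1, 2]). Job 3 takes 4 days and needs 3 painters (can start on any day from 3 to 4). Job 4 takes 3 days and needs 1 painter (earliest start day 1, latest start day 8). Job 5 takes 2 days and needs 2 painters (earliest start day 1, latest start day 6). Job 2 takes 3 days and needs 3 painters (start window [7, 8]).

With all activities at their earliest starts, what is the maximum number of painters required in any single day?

Early-start schedule: Job 1@1, Job 3@3, Job 4@1, Job 5@1, Job 2@7.
Load per day: day 1: 5, day 2: 5, day 3: 4, day 4: 3, day 5: 3, day 6: 3, day 7: 3, day 8: 3, day 9: 3, day 10: 0.
Peak is 5.

5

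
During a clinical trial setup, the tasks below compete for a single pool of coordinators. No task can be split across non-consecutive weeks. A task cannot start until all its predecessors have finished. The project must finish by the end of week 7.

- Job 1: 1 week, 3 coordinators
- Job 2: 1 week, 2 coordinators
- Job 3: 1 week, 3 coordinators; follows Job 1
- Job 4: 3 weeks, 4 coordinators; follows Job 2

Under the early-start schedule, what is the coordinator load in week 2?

At early start, week 2 has: Job 3, Job 4.
Demand: 3 + 4 = 7.

7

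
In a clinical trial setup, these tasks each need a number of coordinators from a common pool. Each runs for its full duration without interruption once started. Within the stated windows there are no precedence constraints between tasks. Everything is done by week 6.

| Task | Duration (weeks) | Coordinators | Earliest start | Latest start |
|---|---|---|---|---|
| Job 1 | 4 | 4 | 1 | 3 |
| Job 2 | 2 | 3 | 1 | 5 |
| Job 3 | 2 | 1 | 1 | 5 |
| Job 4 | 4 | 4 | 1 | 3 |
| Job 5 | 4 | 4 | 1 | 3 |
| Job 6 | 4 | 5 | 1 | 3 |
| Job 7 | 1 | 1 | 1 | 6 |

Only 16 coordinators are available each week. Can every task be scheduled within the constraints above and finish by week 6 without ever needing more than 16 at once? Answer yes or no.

The minimum achievable peak is 17; 16 < 17, so no feasible schedule stays within the cap.

no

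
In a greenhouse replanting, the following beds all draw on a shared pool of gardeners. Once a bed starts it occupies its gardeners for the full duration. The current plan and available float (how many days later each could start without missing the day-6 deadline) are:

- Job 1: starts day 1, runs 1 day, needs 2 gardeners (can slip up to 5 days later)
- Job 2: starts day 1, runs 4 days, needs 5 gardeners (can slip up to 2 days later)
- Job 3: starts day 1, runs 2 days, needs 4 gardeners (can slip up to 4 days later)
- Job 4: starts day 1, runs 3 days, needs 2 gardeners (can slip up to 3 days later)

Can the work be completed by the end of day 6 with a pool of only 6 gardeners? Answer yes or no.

no

The minimum achievable peak is 7; 6 < 7, so no feasible schedule stays within the cap.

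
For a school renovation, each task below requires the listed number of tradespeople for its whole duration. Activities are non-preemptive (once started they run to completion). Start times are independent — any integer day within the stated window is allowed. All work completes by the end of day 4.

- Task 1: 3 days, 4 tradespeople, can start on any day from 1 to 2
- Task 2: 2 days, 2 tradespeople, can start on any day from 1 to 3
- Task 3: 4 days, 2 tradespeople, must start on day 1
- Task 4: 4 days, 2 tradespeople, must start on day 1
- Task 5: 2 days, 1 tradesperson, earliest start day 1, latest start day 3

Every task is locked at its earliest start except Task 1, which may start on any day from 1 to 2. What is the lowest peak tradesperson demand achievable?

Task 1@1: d1:11  d2:11  d3:8  d4:4 → peak 11
Task 1@2: d1:7  d2:11  d3:8  d4:8 → peak 11
Best is Task 1@1, peak 11.

11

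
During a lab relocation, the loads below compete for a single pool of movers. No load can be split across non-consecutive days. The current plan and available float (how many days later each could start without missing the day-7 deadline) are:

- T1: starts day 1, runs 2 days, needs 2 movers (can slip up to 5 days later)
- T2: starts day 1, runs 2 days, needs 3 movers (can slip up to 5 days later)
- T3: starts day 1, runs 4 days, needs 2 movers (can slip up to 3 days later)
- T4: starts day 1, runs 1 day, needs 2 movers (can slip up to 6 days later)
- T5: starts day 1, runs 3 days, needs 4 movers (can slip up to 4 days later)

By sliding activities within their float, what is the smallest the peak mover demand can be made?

6

Early-start (T1@1, T2@1, T3@1, T4@1, T5@1) gives peak 13: d1:13  d2:11  d3:6  d4:2  d5:0  d6:0  d7:0.
Shift T3→3, T4→3, T5→4.
Schedule T1@1, T2@1, T3@3, T4@3, T5@4: d1:5  d2:5  d3:4  d4:6  d5:6  d6:6  d7:0 — peak 6.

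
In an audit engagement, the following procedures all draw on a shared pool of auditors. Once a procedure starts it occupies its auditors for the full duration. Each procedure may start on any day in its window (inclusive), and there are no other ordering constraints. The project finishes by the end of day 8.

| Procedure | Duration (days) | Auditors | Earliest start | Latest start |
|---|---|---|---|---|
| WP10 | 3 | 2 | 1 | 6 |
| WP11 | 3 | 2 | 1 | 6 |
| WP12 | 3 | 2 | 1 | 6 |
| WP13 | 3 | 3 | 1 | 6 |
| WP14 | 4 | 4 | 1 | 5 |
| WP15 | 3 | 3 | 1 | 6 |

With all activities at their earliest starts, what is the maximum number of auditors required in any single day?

16

Early-start schedule: WP10@1, WP11@1, WP12@1, WP13@1, WP14@1, WP15@1.
Load per day: day 1: 16, day 2: 16, day 3: 16, day 4: 4, day 5: 0, day 6: 0, day 7: 0, day 8: 0.
Peak is 16.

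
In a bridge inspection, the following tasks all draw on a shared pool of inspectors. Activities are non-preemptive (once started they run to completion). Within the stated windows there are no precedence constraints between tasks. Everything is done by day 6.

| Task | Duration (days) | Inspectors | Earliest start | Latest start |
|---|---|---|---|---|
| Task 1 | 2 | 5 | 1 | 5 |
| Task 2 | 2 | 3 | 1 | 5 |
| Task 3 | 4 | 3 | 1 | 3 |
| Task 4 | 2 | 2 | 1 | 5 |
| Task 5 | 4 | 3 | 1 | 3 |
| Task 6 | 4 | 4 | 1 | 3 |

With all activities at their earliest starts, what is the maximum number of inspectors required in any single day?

20

Early-start schedule: Task 1@1, Task 2@1, Task 3@1, Task 4@1, Task 5@1, Task 6@1.
Load per day: day 1: 20, day 2: 20, day 3: 10, day 4: 10, day 5: 0, day 6: 0.
Peak is 20.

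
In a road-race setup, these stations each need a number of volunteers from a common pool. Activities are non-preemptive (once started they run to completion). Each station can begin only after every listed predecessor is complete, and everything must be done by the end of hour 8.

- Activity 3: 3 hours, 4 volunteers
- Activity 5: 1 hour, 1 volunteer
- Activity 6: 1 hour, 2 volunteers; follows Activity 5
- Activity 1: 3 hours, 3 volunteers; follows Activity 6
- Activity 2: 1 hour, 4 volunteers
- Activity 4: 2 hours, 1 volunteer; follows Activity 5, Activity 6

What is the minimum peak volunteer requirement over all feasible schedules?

Early-start (Activity 3@1, Activity 5@1, Activity 6@2, Activity 1@3, Activity 2@1, Activity 4@3) gives peak 9: h1:9  h2:6  h3:8  h4:4  h5:3  h6:0  h7:0  h8:0.
Shift Activity 6→4, Activity 1→5, Activity 2→8, Activity 4→5.
Schedule Activity 3@1, Activity 5@1, Activity 6@4, Activity 1@5, Activity 2@8, Activity 4@5: h1:5  h2:4  h3:4  h4:2  h5:4  h6:4  h7:3  h8:4 — peak 5.

5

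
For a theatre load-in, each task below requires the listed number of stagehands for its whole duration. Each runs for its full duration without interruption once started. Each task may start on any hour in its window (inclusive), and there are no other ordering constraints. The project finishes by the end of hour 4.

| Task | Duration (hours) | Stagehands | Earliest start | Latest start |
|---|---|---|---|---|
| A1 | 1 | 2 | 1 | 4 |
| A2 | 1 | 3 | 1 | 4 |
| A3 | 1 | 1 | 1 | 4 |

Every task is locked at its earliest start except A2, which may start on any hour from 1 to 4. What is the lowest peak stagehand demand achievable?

3

A2@1: h1:6  h2:0  h3:0  h4:0 → peak 6
A2@2: h1:3  h2:3  h3:0  h4:0 → peak 3
A2@3: h1:3  h2:0  h3:3  h4:0 → peak 3
A2@4: h1:3  h2:0  h3:0  h4:3 → peak 3
Best is A2@2, peak 3.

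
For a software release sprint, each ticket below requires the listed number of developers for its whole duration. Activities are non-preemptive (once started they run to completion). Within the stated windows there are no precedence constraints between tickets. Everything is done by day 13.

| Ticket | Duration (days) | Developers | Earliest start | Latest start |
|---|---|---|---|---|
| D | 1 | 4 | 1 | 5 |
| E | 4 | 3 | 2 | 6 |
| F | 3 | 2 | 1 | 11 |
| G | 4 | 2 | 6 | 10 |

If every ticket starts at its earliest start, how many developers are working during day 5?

At early start, day 5 has: E.
Demand: 3 = 3.

3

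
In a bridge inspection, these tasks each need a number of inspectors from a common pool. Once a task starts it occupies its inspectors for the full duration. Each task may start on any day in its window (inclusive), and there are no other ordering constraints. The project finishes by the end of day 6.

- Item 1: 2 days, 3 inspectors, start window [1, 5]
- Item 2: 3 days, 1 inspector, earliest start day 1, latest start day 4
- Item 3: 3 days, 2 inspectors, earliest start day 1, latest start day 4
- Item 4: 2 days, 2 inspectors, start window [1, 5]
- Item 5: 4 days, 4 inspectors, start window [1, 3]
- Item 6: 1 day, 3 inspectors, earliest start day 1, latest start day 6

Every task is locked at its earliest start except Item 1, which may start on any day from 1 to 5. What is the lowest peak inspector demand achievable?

Item 1@1: d1:15  d2:12  d3:7  d4:4  d5:0  d6:0 → peak 15
Item 1@2: d1:12  d2:12  d3:10  d4:4  d5:0  d6:0 → peak 12
Item 1@3: d1:12  d2:9  d3:10  d4:7  d5:0  d6:0 → peak 12
Item 1@4: d1:12  d2:9  d3:7  d4:7  d5:3  d6:0 → peak 12
Item 1@5: d1:12  d2:9  d3:7  d4:4  d5:3  d6:3 → peak 12
Best is Item 1@2, peak 12.

12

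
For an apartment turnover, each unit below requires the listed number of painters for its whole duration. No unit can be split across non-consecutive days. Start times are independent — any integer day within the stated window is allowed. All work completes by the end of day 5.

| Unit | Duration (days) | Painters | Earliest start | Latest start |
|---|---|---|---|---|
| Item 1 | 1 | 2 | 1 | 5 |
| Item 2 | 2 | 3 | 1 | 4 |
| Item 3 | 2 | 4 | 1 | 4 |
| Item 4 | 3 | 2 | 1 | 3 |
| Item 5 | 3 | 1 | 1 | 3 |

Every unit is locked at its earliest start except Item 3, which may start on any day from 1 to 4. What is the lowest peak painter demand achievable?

Item 3@1: d1:12  d2:10  d3:3  d4:0  d5:0 → peak 12
Item 3@2: d1:8  d2:10  d3:7  d4:0  d5:0 → peak 10
Item 3@3: d1:8  d2:6  d3:7  d4:4  d5:0 → peak 8
Item 3@4: d1:8  d2:6  d3:3  d4:4  d5:4 → peak 8
Best is Item 3@3, peak 8.

8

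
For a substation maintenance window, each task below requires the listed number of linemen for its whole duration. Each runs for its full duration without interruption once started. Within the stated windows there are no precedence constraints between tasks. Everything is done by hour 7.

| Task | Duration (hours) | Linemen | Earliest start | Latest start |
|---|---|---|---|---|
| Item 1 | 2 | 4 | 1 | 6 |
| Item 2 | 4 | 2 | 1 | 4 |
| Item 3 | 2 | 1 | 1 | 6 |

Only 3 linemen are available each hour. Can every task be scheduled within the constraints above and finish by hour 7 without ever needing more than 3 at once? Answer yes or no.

The minimum achievable peak is 4; 3 < 4, so no feasible schedule stays within the cap.

no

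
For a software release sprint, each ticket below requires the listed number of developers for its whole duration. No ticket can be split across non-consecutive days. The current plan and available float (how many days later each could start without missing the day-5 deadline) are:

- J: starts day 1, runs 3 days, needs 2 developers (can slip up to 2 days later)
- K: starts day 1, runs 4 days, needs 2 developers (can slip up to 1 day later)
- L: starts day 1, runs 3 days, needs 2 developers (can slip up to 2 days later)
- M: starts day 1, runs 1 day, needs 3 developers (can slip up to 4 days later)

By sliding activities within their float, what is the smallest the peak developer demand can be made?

6

Early-start (J@1, K@1, L@1, M@1) gives peak 9: d1:9  d2:6  d3:6  d4:2  d5:0.
Shift M→4.
Schedule J@1, K@1, L@1, M@4: d1:6  d2:6  d3:6  d4:5  d5:0 — peak 6.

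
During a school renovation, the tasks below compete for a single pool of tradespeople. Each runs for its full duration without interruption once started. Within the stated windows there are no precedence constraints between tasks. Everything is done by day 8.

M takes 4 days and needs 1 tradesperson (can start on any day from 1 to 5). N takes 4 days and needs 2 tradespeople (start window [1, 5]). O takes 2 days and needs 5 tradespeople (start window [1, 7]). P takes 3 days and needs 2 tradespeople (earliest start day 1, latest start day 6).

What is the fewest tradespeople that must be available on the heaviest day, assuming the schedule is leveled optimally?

Early-start (M@1, N@1, O@1, P@1) gives peak 10: d1:10  d2:10  d3:5  d4:3  d5:0  d6:0  d7:0  d8:0.
Shift O→5.
Schedule M@1, N@1, O@5, P@1: d1:5  d2:5  d3:5  d4:3  d5:5  d6:5  d7:0  d8:0 — peak 5.

5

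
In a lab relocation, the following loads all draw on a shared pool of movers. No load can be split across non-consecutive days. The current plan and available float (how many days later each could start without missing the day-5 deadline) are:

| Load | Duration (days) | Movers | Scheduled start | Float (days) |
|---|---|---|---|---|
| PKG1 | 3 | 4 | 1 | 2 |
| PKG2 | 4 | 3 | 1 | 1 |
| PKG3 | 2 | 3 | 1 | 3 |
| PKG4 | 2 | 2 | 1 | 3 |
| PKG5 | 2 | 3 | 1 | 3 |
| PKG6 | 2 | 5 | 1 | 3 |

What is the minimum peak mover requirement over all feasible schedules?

12

Early-start (PKG1@1, PKG2@1, PKG3@1, PKG4@1, PKG5@1, PKG6@1) gives peak 20: d1:20  d2:20  d3:7  d4:3  d5:0.
Shift PKG5→3, PKG6→4.
Schedule PKG1@1, PKG2@1, PKG3@1, PKG4@1, PKG5@3, PKG6@4: d1:12  d2:12  d3:10  d4:11  d5:5 — peak 12.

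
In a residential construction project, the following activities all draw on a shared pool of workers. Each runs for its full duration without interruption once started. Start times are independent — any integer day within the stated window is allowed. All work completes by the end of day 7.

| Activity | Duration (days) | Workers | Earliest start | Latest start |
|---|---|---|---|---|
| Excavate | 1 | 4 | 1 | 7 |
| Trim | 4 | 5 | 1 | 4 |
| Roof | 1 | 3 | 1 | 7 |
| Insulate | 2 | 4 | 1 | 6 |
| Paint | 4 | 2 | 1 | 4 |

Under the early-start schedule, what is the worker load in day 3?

7

At early start, day 3 has: Trim, Paint.
Demand: 5 + 2 = 7.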